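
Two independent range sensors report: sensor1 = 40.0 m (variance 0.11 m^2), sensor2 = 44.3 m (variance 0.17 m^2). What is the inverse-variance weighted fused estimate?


w1 = (1/var1) / (1/var1 + 1/var2)
   = 9.0909 / (9.0909 + 5.8824) = 0.6071
w2 = 1 - w1 = 0.3929
fused = w1*s1 + w2*s2 = 24.2857 + 17.4036
= 41.6893 m


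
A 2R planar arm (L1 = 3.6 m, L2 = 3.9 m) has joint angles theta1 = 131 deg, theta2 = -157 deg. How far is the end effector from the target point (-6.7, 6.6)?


End effector via forward kinematics:
x = L1*cos(t1) + L2*cos(t1+t2) = 1.1435
y = L1*sin(t1) + L2*sin(t1+t2) = 1.0073
Distance to target:
d = sqrt((-6.7 - 1.1435)^2 + (6.6 - 1.0073)^2)
= sqrt(61.5202 + 31.2782)
= 9.6332 m


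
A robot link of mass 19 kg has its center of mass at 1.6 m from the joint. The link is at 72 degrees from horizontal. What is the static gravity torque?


tau = m*g*L*cos(angle)
= 19 * 9.81 * 1.6 * cos(72 deg)
= 19 * 9.81 * 1.6 * 0.309
= 92.1563 Nm


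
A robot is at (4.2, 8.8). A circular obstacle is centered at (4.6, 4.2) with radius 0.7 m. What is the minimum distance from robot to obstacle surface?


center_dist = sqrt((4.2-4.6)^2 + (8.8-4.2)^2)
= sqrt(0.16 + 21.16)
= 4.6174
min_dist = center_dist - radius = 4.6174 - 0.7 = 3.9174 m


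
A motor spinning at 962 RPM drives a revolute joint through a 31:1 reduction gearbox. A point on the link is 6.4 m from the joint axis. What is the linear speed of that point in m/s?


omega_motor = 962 * 2*pi/60 = 100.7404 rad/s
omega_joint = omega_motor / 31 = 3.2497 rad/s
v = omega_joint * r = 3.2497 * 6.4
= 20.798 m/s


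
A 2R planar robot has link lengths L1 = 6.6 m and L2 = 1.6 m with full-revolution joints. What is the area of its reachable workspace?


r_max = L1 + L2 = 8.2 m
r_min = |L1 - L2| = 5.0 m
Area = pi*(r_max^2 - r_min^2)
= pi*(67.24 - 25.0)
= pi * 42.24
= 132.7009 m^2


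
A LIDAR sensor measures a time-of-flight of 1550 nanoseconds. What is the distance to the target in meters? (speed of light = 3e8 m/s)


tof = 1550 ns = 1.55e-06 s
dist = c * tof / 2
= 3e8 * 1.55e-06 / 2
= 232.5 m


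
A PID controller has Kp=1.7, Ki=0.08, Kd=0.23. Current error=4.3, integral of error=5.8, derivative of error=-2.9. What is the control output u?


u = Kp*e + Ki*int(e) + Kd*de/dt
= 1.7*4.3 + 0.08*5.8 + 0.23*(-2.9)
= 7.31 + 0.464 + -0.667
= 7.107


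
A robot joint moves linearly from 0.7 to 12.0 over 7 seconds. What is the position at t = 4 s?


s = t/T = 4/7 = 0.5714
p(t) = p0 + (pf-p0)*s
= 0.7 + (12.0 - 0.7) * 0.5714
= 7.1571


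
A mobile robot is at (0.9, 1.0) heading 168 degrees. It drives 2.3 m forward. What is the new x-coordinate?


x_new = x0 + d*cos(theta)
= 0.9 + 2.3*cos(168)
= 0.9 + -2.2497
= -1.3497


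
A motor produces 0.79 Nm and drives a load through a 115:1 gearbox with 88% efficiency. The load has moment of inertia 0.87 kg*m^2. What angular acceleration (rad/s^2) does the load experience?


tau_out = tau_motor * N * eta
= 0.79 * 115 * 0.88 = 79.948 Nm
alpha = tau_out / I = 79.948 / 0.87
= 91.8943 rad/s^2


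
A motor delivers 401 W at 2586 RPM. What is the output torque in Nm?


omega = 2586 * 2*pi/60 = 270.8053 rad/s
tau = P / omega = 401 / 270.8053
= 1.4808 Nm


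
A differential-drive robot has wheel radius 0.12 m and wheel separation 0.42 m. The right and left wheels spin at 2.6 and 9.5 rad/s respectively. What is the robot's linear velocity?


vR = r*wR = 0.12*2.6 = 0.312 m/s
vL = r*wL = 0.12*9.5 = 1.14 m/s
v = (vR+vL)/2 = 0.726 m/s
omega = (vR-vL)/L = -1.9714 rad/s
linear velocity = 0.726 m/s


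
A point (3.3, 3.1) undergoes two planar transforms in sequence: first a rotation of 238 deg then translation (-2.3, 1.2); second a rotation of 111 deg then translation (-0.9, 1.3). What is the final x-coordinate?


After transform 1:
x1 = cos(238)*3.3 - sin(238)*3.1 + -2.3 = -1.4198
y1 = sin(238)*3.3 + cos(238)*3.1 + 1.2 = -3.2413
After transform 2:
x2 = cos(111)*-1.4198 - sin(111)*-3.2413 + -0.9
= 2.6348


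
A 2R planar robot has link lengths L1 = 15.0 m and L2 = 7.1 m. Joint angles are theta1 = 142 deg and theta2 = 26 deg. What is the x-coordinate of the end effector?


Convert angles to radians: theta1 = 2.4784, theta2 = 0.4538
x = L1*cos(theta1) + L2*cos(theta1+theta2)
x = -11.8202 + -6.9448
x = -18.765


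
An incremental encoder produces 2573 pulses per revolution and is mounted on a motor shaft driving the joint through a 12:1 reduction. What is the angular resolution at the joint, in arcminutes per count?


counts per rev = 2573
effective counts at joint = 2573 * 12 = 30876
resolution = 360*60 / 30876
= 0.6996 arcmin/count


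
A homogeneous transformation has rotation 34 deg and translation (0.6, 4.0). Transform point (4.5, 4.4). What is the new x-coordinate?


x' = cos(theta)*px - sin(theta)*py + tx
= 0.829*4.5 - 0.5592*4.4 + 0.6
= 1.8702


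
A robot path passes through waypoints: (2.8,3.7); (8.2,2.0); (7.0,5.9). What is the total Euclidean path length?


Segment lengths:
  seg1 = sqrt((5.4)^2 + (-1.7)^2) = 5.6613
  seg2 = sqrt((-1.2)^2 + (3.9)^2) = 4.0804
Total = 9.7417


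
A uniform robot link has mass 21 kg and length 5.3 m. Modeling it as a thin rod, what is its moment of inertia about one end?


I = (1/3) * m * L^2
= (1/3) * 21 * 5.3^2
= 0.333333 * 21 * 28.09
= 196.63 kg*m^2


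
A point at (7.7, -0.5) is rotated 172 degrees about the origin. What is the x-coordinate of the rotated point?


x' = x*cos(theta) - y*sin(theta)
cos(172 deg) = -0.9903, sin(172 deg) = 0.1392
x' = 7.7 * -0.9903 - -0.5 * 0.1392
= -7.6251 - -0.0696
= -7.5555


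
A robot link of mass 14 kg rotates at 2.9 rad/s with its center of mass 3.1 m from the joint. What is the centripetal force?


F = m * omega^2 * r
= 14 * 2.9^2 * 3.1
= 14 * 8.41 * 3.1
= 364.994 N


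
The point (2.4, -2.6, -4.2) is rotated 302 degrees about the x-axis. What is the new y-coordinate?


Rotation about x-axis: y' = y*cos(theta) - z*sin(theta)
= -2.6 * 0.5299 - -4.2 * -0.848
= -4.9396


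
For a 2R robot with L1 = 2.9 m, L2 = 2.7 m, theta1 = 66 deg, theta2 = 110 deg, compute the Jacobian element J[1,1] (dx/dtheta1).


J[1,1] = -L1*sin(t1) - L2*sin(t1+t2)
= -2.9*sin(66) - 2.7*sin(176)
= -2.8376


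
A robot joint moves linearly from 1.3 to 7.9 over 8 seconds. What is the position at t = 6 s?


s = t/T = 6/8 = 0.75
p(t) = p0 + (pf-p0)*s
= 1.3 + (7.9 - 1.3) * 0.75
= 6.25


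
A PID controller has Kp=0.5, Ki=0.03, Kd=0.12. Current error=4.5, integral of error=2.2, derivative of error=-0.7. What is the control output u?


u = Kp*e + Ki*int(e) + Kd*de/dt
= 0.5*4.5 + 0.03*2.2 + 0.12*(-0.7)
= 2.25 + 0.066 + -0.084
= 2.232


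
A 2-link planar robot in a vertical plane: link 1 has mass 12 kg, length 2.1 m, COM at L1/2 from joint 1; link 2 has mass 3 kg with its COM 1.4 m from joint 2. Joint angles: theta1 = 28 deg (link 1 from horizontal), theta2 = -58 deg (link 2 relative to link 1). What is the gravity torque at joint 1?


Horizontal distance from joint 1 to link-1 COM:
  x_c1 = (L1/2)*cos(t1) = 1.05 * 0.8829 = 0.9271 m
Horizontal distance from joint 1 to link-2 COM:
  x_c2 = L1*cos(t1) + Lc2*cos(t1+t2)
       = 2.1*0.8829 + 1.4*0.866 = 3.0666 m
tau1 = m1*g*x_c1 + m2*g*x_c2
     = 12*9.81*0.9271 + 3*9.81*3.0666
     = 109.1376 + 90.2508
     = 199.3884 Nm


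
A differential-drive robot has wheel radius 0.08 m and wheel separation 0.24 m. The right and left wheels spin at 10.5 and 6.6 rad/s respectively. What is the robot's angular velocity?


vR = r*wR = 0.08*10.5 = 0.84 m/s
vL = r*wL = 0.08*6.6 = 0.528 m/s
v = (vR+vL)/2 = 0.684 m/s
omega = (vR-vL)/L = 1.3 rad/s
angular velocity = 1.3 rad/s


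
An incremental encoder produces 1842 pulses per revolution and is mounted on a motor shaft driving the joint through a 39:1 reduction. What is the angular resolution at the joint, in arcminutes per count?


counts per rev = 1842
effective counts at joint = 1842 * 39 = 71838
resolution = 360*60 / 71838
= 0.3007 arcmin/count


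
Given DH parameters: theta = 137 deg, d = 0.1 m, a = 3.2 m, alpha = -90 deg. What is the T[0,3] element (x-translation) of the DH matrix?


T[0,3] = a * cos(theta)
= 3.2 * cos(137 deg)
= 3.2 * -0.7314
= -2.3403


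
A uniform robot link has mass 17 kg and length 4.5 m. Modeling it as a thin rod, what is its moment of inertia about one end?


I = (1/3) * m * L^2
= (1/3) * 17 * 4.5^2
= 0.333333 * 17 * 20.25
= 114.75 kg*m^2


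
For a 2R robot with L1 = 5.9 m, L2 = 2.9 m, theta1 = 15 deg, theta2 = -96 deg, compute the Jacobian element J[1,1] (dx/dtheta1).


J[1,1] = -L1*sin(t1) - L2*sin(t1+t2)
= -5.9*sin(15) - 2.9*sin(-81)
= 1.3373


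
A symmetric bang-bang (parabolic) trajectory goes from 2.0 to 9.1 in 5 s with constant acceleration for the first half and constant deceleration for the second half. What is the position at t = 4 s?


Symmetric rest-to-rest: each phase covers (pf-p0)/2 in time T/2. 0.5*a*(T/2)^2 = (pf-p0)/2 => a = 4*(pf-p0)/T^2
a = 4*(9.1-2.0)/5^2 = 1.136
t = 4 is in the deceleration phase (t > T/2).
p = pf - 0.5*a*(T-t)^2 = 9.1 - 0.5*1.136*1^2
= 8.532


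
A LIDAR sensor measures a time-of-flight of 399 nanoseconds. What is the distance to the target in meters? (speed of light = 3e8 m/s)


tof = 399 ns = 3.99e-07 s
dist = c * tof / 2
= 3e8 * 3.99e-07 / 2
= 59.85 m


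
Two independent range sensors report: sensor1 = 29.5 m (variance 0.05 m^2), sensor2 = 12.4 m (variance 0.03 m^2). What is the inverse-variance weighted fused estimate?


w1 = (1/var1) / (1/var1 + 1/var2)
   = 20.0 / (20.0 + 33.3333) = 0.375
w2 = 1 - w1 = 0.625
fused = w1*s1 + w2*s2 = 11.0625 + 7.75
= 18.8125 m


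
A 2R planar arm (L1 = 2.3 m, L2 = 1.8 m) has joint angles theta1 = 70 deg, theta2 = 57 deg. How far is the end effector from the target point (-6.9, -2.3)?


End effector via forward kinematics:
x = L1*cos(t1) + L2*cos(t1+t2) = -0.2966
y = L1*sin(t1) + L2*sin(t1+t2) = 3.5988
Distance to target:
d = sqrt((-6.9 - -0.2966)^2 + (-2.3 - 3.5988)^2)
= sqrt(43.6046 + 34.7963)
= 8.8544 m


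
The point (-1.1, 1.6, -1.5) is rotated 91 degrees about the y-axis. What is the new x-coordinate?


Rotation about y-axis: x' = x*cos(theta) + z*sin(theta)
= -1.1 * -0.0175 + -1.5 * 0.9998
= -1.4806


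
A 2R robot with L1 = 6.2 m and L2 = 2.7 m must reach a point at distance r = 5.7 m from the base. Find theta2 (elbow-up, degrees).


cos(theta2) = (r^2 - L1^2 - L2^2) / (2*L1*L2)
cos(theta2) = (32.49 - 38.44 - 7.29) / 33.48
cos(theta2) = -0.39546
theta2 = 113.2947 degrees


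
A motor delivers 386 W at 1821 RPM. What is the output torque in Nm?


omega = 1821 * 2*pi/60 = 190.6947 rad/s
tau = P / omega = 386 / 190.6947
= 2.0242 Nm


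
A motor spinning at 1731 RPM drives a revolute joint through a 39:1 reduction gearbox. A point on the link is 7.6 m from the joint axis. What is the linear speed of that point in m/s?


omega_motor = 1731 * 2*pi/60 = 181.2699 rad/s
omega_joint = omega_motor / 39 = 4.6479 rad/s
v = omega_joint * r = 4.6479 * 7.6
= 35.3244 m/s


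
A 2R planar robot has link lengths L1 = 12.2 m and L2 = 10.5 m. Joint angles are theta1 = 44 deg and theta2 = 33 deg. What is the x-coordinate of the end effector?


Convert angles to radians: theta1 = 0.7679, theta2 = 0.576
x = L1*cos(theta1) + L2*cos(theta1+theta2)
x = 8.7759 + 2.362
x = 11.1379


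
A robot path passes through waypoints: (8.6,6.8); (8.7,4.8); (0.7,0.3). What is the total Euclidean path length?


Segment lengths:
  seg1 = sqrt((0.1)^2 + (-2.0)^2) = 2.0025
  seg2 = sqrt((-8.0)^2 + (-4.5)^2) = 9.1788
Total = 11.1813


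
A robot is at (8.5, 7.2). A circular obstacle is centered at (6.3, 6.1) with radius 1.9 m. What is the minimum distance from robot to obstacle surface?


center_dist = sqrt((8.5-6.3)^2 + (7.2-6.1)^2)
= sqrt(4.84 + 1.21)
= 2.4597
min_dist = center_dist - radius = 2.4597 - 1.9 = 0.5597 m


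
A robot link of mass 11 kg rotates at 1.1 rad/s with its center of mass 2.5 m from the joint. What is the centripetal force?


F = m * omega^2 * r
= 11 * 1.1^2 * 2.5
= 11 * 1.21 * 2.5
= 33.275 N


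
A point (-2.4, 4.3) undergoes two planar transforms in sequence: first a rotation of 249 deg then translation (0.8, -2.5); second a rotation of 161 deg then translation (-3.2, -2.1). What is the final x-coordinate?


After transform 1:
x1 = cos(249)*-2.4 - sin(249)*4.3 + 0.8 = 5.6745
y1 = sin(249)*-2.4 + cos(249)*4.3 + -2.5 = -1.8004
After transform 2:
x2 = cos(161)*5.6745 - sin(161)*-1.8004 + -3.2
= -7.9792


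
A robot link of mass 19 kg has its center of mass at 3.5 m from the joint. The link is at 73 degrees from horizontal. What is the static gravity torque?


tau = m*g*L*cos(angle)
= 19 * 9.81 * 3.5 * cos(73 deg)
= 19 * 9.81 * 3.5 * 0.2924
= 190.7331 Nm


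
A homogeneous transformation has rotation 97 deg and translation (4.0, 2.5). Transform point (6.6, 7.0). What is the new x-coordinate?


x' = cos(theta)*px - sin(theta)*py + tx
= -0.1219*6.6 - 0.9925*7.0 + 4.0
= -3.7522


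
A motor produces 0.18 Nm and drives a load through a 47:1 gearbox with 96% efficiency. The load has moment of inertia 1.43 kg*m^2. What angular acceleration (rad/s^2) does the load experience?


tau_out = tau_motor * N * eta
= 0.18 * 47 * 0.96 = 8.1216 Nm
alpha = tau_out / I = 8.1216 / 1.43
= 5.6794 rad/s^2


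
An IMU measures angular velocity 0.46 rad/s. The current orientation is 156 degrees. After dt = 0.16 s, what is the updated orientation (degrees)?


delta_theta = w * dt = 0.46 * 0.16 = 0.0736 rad
= 4.217 deg
theta_new = 156 + 4.217 = 160.217 deg


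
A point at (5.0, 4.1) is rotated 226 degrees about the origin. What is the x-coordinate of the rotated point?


x' = x*cos(theta) - y*sin(theta)
cos(226 deg) = -0.6947, sin(226 deg) = -0.7193
x' = 5.0 * -0.6947 - 4.1 * -0.7193
= -3.4733 - -2.9493
= -0.524


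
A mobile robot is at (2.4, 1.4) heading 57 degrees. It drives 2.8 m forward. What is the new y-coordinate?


y_new = y0 + d*sin(theta)
= 1.4 + 2.8*sin(57)
= 1.4 + 2.3483
= 3.7483


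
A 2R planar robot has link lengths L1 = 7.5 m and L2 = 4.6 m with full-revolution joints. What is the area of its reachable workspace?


r_max = L1 + L2 = 12.1 m
r_min = |L1 - L2| = 2.9 m
Area = pi*(r_max^2 - r_min^2)
= pi*(146.41 - 8.41)
= pi * 138.0
= 433.5398 m^2


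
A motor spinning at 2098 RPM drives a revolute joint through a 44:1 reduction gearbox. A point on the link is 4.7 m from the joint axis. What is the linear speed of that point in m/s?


omega_motor = 2098 * 2*pi/60 = 219.702 rad/s
omega_joint = omega_motor / 44 = 4.9932 rad/s
v = omega_joint * r = 4.9932 * 4.7
= 23.4682 m/s


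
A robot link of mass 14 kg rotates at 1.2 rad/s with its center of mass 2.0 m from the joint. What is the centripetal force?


F = m * omega^2 * r
= 14 * 1.2^2 * 2.0
= 14 * 1.44 * 2.0
= 40.32 N


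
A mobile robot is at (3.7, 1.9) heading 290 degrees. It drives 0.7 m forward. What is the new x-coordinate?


x_new = x0 + d*cos(theta)
= 3.7 + 0.7*cos(290)
= 3.7 + 0.2394
= 3.9394


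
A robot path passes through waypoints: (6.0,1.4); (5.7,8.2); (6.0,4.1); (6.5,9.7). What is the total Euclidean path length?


Segment lengths:
  seg1 = sqrt((-0.3)^2 + (6.8)^2) = 6.8066
  seg2 = sqrt((0.3)^2 + (-4.1)^2) = 4.111
  seg3 = sqrt((0.5)^2 + (5.6)^2) = 5.6223
Total = 16.5399


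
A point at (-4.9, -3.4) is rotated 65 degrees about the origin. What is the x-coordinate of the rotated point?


x' = x*cos(theta) - y*sin(theta)
cos(65 deg) = 0.4226, sin(65 deg) = 0.9063
x' = -4.9 * 0.4226 - -3.4 * 0.9063
= -2.0708 - -3.0814
= 1.0106


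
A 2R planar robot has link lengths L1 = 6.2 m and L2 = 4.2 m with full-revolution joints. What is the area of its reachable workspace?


r_max = L1 + L2 = 10.4 m
r_min = |L1 - L2| = 2.0 m
Area = pi*(r_max^2 - r_min^2)
= pi*(108.16 - 4.0)
= pi * 104.16
= 327.2283 m^2


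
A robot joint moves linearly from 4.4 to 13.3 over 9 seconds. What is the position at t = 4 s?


s = t/T = 4/9 = 0.4444
p(t) = p0 + (pf-p0)*s
= 4.4 + (13.3 - 4.4) * 0.4444
= 8.3556


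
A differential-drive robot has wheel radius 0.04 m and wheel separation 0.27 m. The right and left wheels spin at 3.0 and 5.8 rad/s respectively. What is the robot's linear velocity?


vR = r*wR = 0.04*3.0 = 0.12 m/s
vL = r*wL = 0.04*5.8 = 0.232 m/s
v = (vR+vL)/2 = 0.176 m/s
omega = (vR-vL)/L = -0.4148 rad/s
linear velocity = 0.176 m/s


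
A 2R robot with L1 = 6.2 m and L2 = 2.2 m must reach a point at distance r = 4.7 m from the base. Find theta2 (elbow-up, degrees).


cos(theta2) = (r^2 - L1^2 - L2^2) / (2*L1*L2)
cos(theta2) = (22.09 - 38.44 - 4.84) / 27.28
cos(theta2) = -0.77676
theta2 = 140.9648 degrees


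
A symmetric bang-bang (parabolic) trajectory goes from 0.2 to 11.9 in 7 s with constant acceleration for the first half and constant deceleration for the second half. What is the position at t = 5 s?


Symmetric rest-to-rest: each phase covers (pf-p0)/2 in time T/2. 0.5*a*(T/2)^2 = (pf-p0)/2 => a = 4*(pf-p0)/T^2
a = 4*(11.9-0.2)/7^2 = 0.9551
t = 5 is in the deceleration phase (t > T/2).
p = pf - 0.5*a*(T-t)^2 = 11.9 - 0.5*0.9551*2^2
= 9.9898


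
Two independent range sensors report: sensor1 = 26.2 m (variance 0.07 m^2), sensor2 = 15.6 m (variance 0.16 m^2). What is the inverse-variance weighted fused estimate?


w1 = (1/var1) / (1/var1 + 1/var2)
   = 14.2857 / (14.2857 + 6.25) = 0.6957
w2 = 1 - w1 = 0.3043
fused = w1*s1 + w2*s2 = 18.2261 + 4.7478
= 22.9739 m


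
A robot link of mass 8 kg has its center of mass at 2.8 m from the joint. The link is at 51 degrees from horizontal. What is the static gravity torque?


tau = m*g*L*cos(angle)
= 8 * 9.81 * 2.8 * cos(51 deg)
= 8 * 9.81 * 2.8 * 0.6293
= 138.2894 Nm


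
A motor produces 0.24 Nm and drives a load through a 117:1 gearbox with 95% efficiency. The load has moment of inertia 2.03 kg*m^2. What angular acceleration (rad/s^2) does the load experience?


tau_out = tau_motor * N * eta
= 0.24 * 117 * 0.95 = 26.676 Nm
alpha = tau_out / I = 26.676 / 2.03
= 13.1409 rad/s^2


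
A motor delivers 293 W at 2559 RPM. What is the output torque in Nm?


omega = 2559 * 2*pi/60 = 267.9779 rad/s
tau = P / omega = 293 / 267.9779
= 1.0934 Nm


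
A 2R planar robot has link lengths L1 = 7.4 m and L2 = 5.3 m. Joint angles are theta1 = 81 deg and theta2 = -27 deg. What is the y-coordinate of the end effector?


Convert angles to radians: theta1 = 1.4137, theta2 = -0.4712
y = L1*sin(theta1) + L2*sin(theta1+theta2)
y = 7.3089 + 4.2878
y = 11.5967


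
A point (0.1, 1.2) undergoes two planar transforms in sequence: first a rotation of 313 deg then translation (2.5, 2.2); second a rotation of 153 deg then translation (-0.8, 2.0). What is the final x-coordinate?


After transform 1:
x1 = cos(313)*0.1 - sin(313)*1.2 + 2.5 = 3.4458
y1 = sin(313)*0.1 + cos(313)*1.2 + 2.2 = 2.9453
After transform 2:
x2 = cos(153)*3.4458 - sin(153)*2.9453 + -0.8
= -5.2074


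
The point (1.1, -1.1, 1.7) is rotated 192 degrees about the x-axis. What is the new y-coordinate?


Rotation about x-axis: y' = y*cos(theta) - z*sin(theta)
= -1.1 * -0.9781 - 1.7 * -0.2079
= 1.4294


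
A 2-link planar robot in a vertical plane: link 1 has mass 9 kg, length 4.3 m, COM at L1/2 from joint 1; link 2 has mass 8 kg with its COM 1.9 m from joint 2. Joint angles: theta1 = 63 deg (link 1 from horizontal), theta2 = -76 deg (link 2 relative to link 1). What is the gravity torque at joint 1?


Horizontal distance from joint 1 to link-1 COM:
  x_c1 = (L1/2)*cos(t1) = 2.15 * 0.454 = 0.9761 m
Horizontal distance from joint 1 to link-2 COM:
  x_c2 = L1*cos(t1) + Lc2*cos(t1+t2)
       = 4.3*0.454 + 1.9*0.9744 = 3.8035 m
tau1 = m1*g*x_c1 + m2*g*x_c2
     = 9*9.81*0.9761 + 8*9.81*3.8035
     = 86.1781 + 298.4957
     = 384.6738 Nm


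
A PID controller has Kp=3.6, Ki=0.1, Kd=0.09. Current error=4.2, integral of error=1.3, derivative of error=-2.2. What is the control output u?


u = Kp*e + Ki*int(e) + Kd*de/dt
= 3.6*4.2 + 0.1*1.3 + 0.09*(-2.2)
= 15.12 + 0.13 + -0.198
= 15.052


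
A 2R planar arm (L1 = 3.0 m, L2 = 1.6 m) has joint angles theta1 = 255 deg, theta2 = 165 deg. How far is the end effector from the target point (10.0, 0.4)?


End effector via forward kinematics:
x = L1*cos(t1) + L2*cos(t1+t2) = 0.0235
y = L1*sin(t1) + L2*sin(t1+t2) = -1.5121
Distance to target:
d = sqrt((10.0 - 0.0235)^2 + (0.4 - -1.5121)^2)
= sqrt(99.5297 + 3.6563)
= 10.158 m


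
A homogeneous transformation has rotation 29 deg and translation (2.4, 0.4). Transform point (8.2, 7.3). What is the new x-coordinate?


x' = cos(theta)*px - sin(theta)*py + tx
= 0.8746*8.2 - 0.4848*7.3 + 2.4
= 6.0328


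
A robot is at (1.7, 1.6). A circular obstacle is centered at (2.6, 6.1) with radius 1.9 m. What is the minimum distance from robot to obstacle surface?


center_dist = sqrt((1.7-2.6)^2 + (1.6-6.1)^2)
= sqrt(0.81 + 20.25)
= 4.5891
min_dist = center_dist - radius = 4.5891 - 1.9 = 2.6891 m


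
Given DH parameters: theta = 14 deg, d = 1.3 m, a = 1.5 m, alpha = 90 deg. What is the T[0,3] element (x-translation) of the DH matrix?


T[0,3] = a * cos(theta)
= 1.5 * cos(14 deg)
= 1.5 * 0.9703
= 1.4554


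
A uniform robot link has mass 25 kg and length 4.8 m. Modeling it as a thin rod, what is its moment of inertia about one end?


I = (1/3) * m * L^2
= (1/3) * 25 * 4.8^2
= 0.333333 * 25 * 23.04
= 192.0 kg*m^2


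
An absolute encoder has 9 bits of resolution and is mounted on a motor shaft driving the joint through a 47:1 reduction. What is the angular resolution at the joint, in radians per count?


counts = 2^9 = 512
effective counts at joint = 512 * 47 = 24064
resolution = 2*pi / 24064
= 2.6110e-04 rad/count


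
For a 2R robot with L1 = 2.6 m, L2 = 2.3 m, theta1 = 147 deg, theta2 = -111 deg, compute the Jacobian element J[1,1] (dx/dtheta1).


J[1,1] = -L1*sin(t1) - L2*sin(t1+t2)
= -2.6*sin(147) - 2.3*sin(36)
= -2.768


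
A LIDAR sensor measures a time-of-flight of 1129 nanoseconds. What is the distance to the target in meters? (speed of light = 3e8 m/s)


tof = 1129 ns = 1.129e-06 s
dist = c * tof / 2
= 3e8 * 1.129e-06 / 2
= 169.35 m


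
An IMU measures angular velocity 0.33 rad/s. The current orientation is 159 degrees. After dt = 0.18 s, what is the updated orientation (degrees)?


delta_theta = w * dt = 0.33 * 0.18 = 0.0594 rad
= 3.4034 deg
theta_new = 159 + 3.4034 = 162.4034 deg


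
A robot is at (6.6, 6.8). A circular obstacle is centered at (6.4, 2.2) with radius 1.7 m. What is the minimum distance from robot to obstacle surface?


center_dist = sqrt((6.6-6.4)^2 + (6.8-2.2)^2)
= sqrt(0.04 + 21.16)
= 4.6043
min_dist = center_dist - radius = 4.6043 - 1.7 = 2.9043 m


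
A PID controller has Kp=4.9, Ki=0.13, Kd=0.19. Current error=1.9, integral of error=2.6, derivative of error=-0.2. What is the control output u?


u = Kp*e + Ki*int(e) + Kd*de/dt
= 4.9*1.9 + 0.13*2.6 + 0.19*(-0.2)
= 9.31 + 0.338 + -0.038
= 9.61


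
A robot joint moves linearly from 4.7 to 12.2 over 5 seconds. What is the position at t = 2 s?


s = t/T = 2/5 = 0.4
p(t) = p0 + (pf-p0)*s
= 4.7 + (12.2 - 4.7) * 0.4
= 7.7


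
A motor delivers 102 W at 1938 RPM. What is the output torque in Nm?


omega = 1938 * 2*pi/60 = 202.9469 rad/s
tau = P / omega = 102 / 202.9469
= 0.5026 Nm


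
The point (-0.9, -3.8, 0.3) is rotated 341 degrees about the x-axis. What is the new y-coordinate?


Rotation about x-axis: y' = y*cos(theta) - z*sin(theta)
= -3.8 * 0.9455 - 0.3 * -0.3256
= -3.4953


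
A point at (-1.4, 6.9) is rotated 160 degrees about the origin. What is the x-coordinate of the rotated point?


x' = x*cos(theta) - y*sin(theta)
cos(160 deg) = -0.9397, sin(160 deg) = 0.342
x' = -1.4 * -0.9397 - 6.9 * 0.342
= 1.3156 - 2.3599
= -1.0444


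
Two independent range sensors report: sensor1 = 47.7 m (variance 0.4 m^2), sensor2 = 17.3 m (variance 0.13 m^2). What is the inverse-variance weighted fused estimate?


w1 = (1/var1) / (1/var1 + 1/var2)
   = 2.5 / (2.5 + 7.6923) = 0.2453
w2 = 1 - w1 = 0.7547
fused = w1*s1 + w2*s2 = 11.7 + 13.0566
= 24.7566 m


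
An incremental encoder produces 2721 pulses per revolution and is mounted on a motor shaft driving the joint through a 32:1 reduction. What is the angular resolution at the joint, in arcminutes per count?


counts per rev = 2721
effective counts at joint = 2721 * 32 = 87072
resolution = 360*60 / 87072
= 0.2481 arcmin/count


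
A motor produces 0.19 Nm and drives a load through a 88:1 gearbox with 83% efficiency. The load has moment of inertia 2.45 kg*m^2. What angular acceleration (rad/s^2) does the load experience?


tau_out = tau_motor * N * eta
= 0.19 * 88 * 0.83 = 13.8776 Nm
alpha = tau_out / I = 13.8776 / 2.45
= 5.6643 rad/s^2


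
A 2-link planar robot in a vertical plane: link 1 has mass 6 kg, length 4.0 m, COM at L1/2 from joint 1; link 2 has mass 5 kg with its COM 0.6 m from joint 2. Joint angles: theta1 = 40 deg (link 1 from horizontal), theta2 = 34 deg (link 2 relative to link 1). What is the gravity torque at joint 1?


Horizontal distance from joint 1 to link-1 COM:
  x_c1 = (L1/2)*cos(t1) = 2.0 * 0.766 = 1.5321 m
Horizontal distance from joint 1 to link-2 COM:
  x_c2 = L1*cos(t1) + Lc2*cos(t1+t2)
       = 4.0*0.766 + 0.6*0.2756 = 3.2296 m
tau1 = m1*g*x_c1 + m2*g*x_c2
     = 6*9.81*1.5321 + 5*9.81*3.2296
     = 90.1788 + 158.4099
     = 248.5887 Nm


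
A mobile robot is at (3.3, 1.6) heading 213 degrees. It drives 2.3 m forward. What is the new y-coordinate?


y_new = y0 + d*sin(theta)
= 1.6 + 2.3*sin(213)
= 1.6 + -1.2527
= 0.3473


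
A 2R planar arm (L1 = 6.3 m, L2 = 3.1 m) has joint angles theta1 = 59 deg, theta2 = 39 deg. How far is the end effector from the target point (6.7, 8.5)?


End effector via forward kinematics:
x = L1*cos(t1) + L2*cos(t1+t2) = 2.8133
y = L1*sin(t1) + L2*sin(t1+t2) = 8.47
Distance to target:
d = sqrt((6.7 - 2.8133)^2 + (8.5 - 8.47)^2)
= sqrt(15.1064 + 0.0009)
= 3.8868 m


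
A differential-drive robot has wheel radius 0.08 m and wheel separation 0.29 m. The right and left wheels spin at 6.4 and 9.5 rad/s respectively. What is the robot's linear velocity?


vR = r*wR = 0.08*6.4 = 0.512 m/s
vL = r*wL = 0.08*9.5 = 0.76 m/s
v = (vR+vL)/2 = 0.636 m/s
omega = (vR-vL)/L = -0.8552 rad/s
linear velocity = 0.636 m/s


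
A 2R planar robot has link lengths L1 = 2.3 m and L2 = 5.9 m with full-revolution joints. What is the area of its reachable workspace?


r_max = L1 + L2 = 8.2 m
r_min = |L1 - L2| = 3.6 m
Area = pi*(r_max^2 - r_min^2)
= pi*(67.24 - 12.96)
= pi * 54.28
= 170.5256 m^2


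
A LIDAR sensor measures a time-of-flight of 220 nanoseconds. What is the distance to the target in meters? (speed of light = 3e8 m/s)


tof = 220 ns = 2.2e-07 s
dist = c * tof / 2
= 3e8 * 2.2e-07 / 2
= 33.0 m


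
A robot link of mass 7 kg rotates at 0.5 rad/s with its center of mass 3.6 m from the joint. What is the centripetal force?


F = m * omega^2 * r
= 7 * 0.5^2 * 3.6
= 7 * 0.25 * 3.6
= 6.3 N


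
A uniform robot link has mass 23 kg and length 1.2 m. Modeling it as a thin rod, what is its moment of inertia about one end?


I = (1/3) * m * L^2
= (1/3) * 23 * 1.2^2
= 0.333333 * 23 * 1.44
= 11.04 kg*m^2


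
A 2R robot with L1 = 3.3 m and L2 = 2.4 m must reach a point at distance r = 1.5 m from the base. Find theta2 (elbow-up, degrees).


cos(theta2) = (r^2 - L1^2 - L2^2) / (2*L1*L2)
cos(theta2) = (2.25 - 10.89 - 5.76) / 15.84
cos(theta2) = -0.909091
theta2 = 155.38 degrees


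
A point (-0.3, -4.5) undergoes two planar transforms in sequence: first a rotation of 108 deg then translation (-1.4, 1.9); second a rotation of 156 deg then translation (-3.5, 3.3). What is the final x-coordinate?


After transform 1:
x1 = cos(108)*-0.3 - sin(108)*-4.5 + -1.4 = 2.9725
y1 = sin(108)*-0.3 + cos(108)*-4.5 + 1.9 = 3.0053
After transform 2:
x2 = cos(156)*2.9725 - sin(156)*3.0053 + -3.5
= -7.4378


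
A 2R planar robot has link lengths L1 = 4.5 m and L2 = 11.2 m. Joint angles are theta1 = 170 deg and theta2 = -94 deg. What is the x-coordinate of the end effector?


Convert angles to radians: theta1 = 2.9671, theta2 = -1.6406
x = L1*cos(theta1) + L2*cos(theta1+theta2)
x = -4.4316 + 2.7095
x = -1.7221


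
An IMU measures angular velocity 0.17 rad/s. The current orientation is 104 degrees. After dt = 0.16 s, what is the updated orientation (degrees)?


delta_theta = w * dt = 0.17 * 0.16 = 0.0272 rad
= 1.5584 deg
theta_new = 104 + 1.5584 = 105.5584 deg


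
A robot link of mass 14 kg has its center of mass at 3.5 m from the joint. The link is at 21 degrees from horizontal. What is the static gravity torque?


tau = m*g*L*cos(angle)
= 14 * 9.81 * 3.5 * cos(21 deg)
= 14 * 9.81 * 3.5 * 0.9336
= 448.7628 Nm


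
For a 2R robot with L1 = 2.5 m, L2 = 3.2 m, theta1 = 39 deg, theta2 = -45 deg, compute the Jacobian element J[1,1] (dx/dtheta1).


J[1,1] = -L1*sin(t1) - L2*sin(t1+t2)
= -2.5*sin(39) - 3.2*sin(-6)
= -1.2388


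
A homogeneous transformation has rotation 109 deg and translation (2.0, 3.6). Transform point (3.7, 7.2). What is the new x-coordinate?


x' = cos(theta)*px - sin(theta)*py + tx
= -0.3256*3.7 - 0.9455*7.2 + 2.0
= -6.0123


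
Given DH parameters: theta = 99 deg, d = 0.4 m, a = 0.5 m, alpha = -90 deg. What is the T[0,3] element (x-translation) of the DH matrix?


T[0,3] = a * cos(theta)
= 0.5 * cos(99 deg)
= 0.5 * -0.1564
= -0.0782


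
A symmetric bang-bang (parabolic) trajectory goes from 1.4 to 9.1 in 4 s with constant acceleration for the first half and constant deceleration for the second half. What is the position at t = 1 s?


Symmetric rest-to-rest: each phase covers (pf-p0)/2 in time T/2. 0.5*a*(T/2)^2 = (pf-p0)/2 => a = 4*(pf-p0)/T^2
a = 4*(9.1-1.4)/4^2 = 1.925
t = 1 is in the acceleration phase (t <= T/2).
p = p0 + 0.5*a*t^2 = 1.4 + 0.5*1.925*1^2
= 2.3625


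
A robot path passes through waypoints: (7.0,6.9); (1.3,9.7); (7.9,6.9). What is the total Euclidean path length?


Segment lengths:
  seg1 = sqrt((-5.7)^2 + (2.8)^2) = 6.3506
  seg2 = sqrt((6.6)^2 + (-2.8)^2) = 7.1694
Total = 13.52


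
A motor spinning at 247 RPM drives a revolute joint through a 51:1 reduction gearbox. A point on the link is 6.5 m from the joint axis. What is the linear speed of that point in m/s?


omega_motor = 247 * 2*pi/60 = 25.8658 rad/s
omega_joint = omega_motor / 51 = 0.5072 rad/s
v = omega_joint * r = 0.5072 * 6.5
= 3.2966 m/s


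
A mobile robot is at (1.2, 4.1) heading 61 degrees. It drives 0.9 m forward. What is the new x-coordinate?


x_new = x0 + d*cos(theta)
= 1.2 + 0.9*cos(61)
= 1.2 + 0.4363
= 1.6363


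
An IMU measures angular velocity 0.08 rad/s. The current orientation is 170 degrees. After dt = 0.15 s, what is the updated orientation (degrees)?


delta_theta = w * dt = 0.08 * 0.15 = 0.012 rad
= 0.6875 deg
theta_new = 170 + 0.6875 = 170.6875 deg


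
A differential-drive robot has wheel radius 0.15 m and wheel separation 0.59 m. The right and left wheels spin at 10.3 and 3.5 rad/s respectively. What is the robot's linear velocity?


vR = r*wR = 0.15*10.3 = 1.545 m/s
vL = r*wL = 0.15*3.5 = 0.525 m/s
v = (vR+vL)/2 = 1.035 m/s
omega = (vR-vL)/L = 1.7288 rad/s
linear velocity = 1.035 m/s


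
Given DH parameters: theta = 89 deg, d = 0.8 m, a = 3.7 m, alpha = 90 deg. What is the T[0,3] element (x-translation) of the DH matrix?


T[0,3] = a * cos(theta)
= 3.7 * cos(89 deg)
= 3.7 * 0.0175
= 0.0646


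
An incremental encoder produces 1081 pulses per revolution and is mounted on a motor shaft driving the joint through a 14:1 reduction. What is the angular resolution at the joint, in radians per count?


counts per rev = 1081
effective counts at joint = 1081 * 14 = 15134
resolution = 2*pi / 15134
= 4.1517e-04 rad/count


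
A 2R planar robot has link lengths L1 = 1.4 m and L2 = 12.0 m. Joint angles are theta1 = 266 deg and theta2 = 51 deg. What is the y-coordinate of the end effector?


Convert angles to radians: theta1 = 4.6426, theta2 = 0.8901
y = L1*sin(theta1) + L2*sin(theta1+theta2)
y = -1.3966 + -8.184
y = -9.5806


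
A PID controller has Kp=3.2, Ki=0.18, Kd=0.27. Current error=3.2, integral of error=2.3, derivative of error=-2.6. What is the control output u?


u = Kp*e + Ki*int(e) + Kd*de/dt
= 3.2*3.2 + 0.18*2.3 + 0.27*(-2.6)
= 10.24 + 0.414 + -0.702
= 9.952


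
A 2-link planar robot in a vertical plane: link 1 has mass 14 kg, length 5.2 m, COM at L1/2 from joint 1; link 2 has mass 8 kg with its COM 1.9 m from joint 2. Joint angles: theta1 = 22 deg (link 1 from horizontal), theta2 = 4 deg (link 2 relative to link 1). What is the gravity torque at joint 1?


Horizontal distance from joint 1 to link-1 COM:
  x_c1 = (L1/2)*cos(t1) = 2.6 * 0.9272 = 2.4107 m
Horizontal distance from joint 1 to link-2 COM:
  x_c2 = L1*cos(t1) + Lc2*cos(t1+t2)
       = 5.2*0.9272 + 1.9*0.8988 = 6.5291 m
tau1 = m1*g*x_c1 + m2*g*x_c2
     = 14*9.81*2.4107 + 8*9.81*6.5291
     = 331.0825 + 512.401
     = 843.4835 Nm


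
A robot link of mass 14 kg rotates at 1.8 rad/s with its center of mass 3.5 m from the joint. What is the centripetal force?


F = m * omega^2 * r
= 14 * 1.8^2 * 3.5
= 14 * 3.24 * 3.5
= 158.76 N


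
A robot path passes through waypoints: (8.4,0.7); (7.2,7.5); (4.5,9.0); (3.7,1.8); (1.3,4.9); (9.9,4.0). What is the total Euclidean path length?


Segment lengths:
  seg1 = sqrt((-1.2)^2 + (6.8)^2) = 6.9051
  seg2 = sqrt((-2.7)^2 + (1.5)^2) = 3.0887
  seg3 = sqrt((-0.8)^2 + (-7.2)^2) = 7.2443
  seg4 = sqrt((-2.4)^2 + (3.1)^2) = 3.9205
  seg5 = sqrt((8.6)^2 + (-0.9)^2) = 8.647
Total = 29.8055


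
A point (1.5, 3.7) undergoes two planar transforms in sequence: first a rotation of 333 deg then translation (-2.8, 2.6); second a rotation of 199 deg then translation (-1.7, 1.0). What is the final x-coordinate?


After transform 1:
x1 = cos(333)*1.5 - sin(333)*3.7 + -2.8 = 0.2163
y1 = sin(333)*1.5 + cos(333)*3.7 + 2.6 = 5.2157
After transform 2:
x2 = cos(199)*0.2163 - sin(199)*5.2157 + -1.7
= -0.2064


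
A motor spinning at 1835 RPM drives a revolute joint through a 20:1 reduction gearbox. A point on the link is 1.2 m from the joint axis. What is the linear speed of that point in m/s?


omega_motor = 1835 * 2*pi/60 = 192.1608 rad/s
omega_joint = omega_motor / 20 = 9.608 rad/s
v = omega_joint * r = 9.608 * 1.2
= 11.5296 m/s


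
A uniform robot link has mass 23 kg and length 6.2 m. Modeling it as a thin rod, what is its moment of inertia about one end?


I = (1/3) * m * L^2
= (1/3) * 23 * 6.2^2
= 0.333333 * 23 * 38.44
= 294.7067 kg*m^2


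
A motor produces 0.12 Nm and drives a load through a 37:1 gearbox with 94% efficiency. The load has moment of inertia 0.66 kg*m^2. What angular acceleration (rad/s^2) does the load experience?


tau_out = tau_motor * N * eta
= 0.12 * 37 * 0.94 = 4.1736 Nm
alpha = tau_out / I = 4.1736 / 0.66
= 6.3236 rad/s^2


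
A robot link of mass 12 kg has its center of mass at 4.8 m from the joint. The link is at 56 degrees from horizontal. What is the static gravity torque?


tau = m*g*L*cos(angle)
= 12 * 9.81 * 4.8 * cos(56 deg)
= 12 * 9.81 * 4.8 * 0.5592
= 315.9753 Nm


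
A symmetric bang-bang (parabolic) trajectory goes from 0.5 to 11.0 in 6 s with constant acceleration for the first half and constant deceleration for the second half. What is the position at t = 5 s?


Symmetric rest-to-rest: each phase covers (pf-p0)/2 in time T/2. 0.5*a*(T/2)^2 = (pf-p0)/2 => a = 4*(pf-p0)/T^2
a = 4*(11.0-0.5)/6^2 = 1.1667
t = 5 is in the deceleration phase (t > T/2).
p = pf - 0.5*a*(T-t)^2 = 11.0 - 0.5*1.1667*1^2
= 10.4167


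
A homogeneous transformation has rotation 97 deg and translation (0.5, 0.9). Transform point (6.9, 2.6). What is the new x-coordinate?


x' = cos(theta)*px - sin(theta)*py + tx
= -0.1219*6.9 - 0.9925*2.6 + 0.5
= -2.9215


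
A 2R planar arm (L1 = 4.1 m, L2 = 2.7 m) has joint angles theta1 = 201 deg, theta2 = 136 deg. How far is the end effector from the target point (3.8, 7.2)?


End effector via forward kinematics:
x = L1*cos(t1) + L2*cos(t1+t2) = -1.3423
y = L1*sin(t1) + L2*sin(t1+t2) = -2.5243
Distance to target:
d = sqrt((3.8 - -1.3423)^2 + (7.2 - -2.5243)^2)
= sqrt(26.4434 + 94.5617)
= 11.0002 m


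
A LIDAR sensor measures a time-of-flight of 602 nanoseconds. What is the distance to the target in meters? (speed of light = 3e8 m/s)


tof = 602 ns = 6.02e-07 s
dist = c * tof / 2
= 3e8 * 6.02e-07 / 2
= 90.3 m


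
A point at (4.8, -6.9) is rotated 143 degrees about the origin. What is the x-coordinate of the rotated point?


x' = x*cos(theta) - y*sin(theta)
cos(143 deg) = -0.7986, sin(143 deg) = 0.6018
x' = 4.8 * -0.7986 - -6.9 * 0.6018
= -3.8335 - -4.1525
= 0.3191


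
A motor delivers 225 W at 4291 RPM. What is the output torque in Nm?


omega = 4291 * 2*pi/60 = 449.3525 rad/s
tau = P / omega = 225 / 449.3525
= 0.5007 Nm


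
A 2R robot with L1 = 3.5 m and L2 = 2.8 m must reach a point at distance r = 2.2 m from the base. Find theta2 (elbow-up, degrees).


cos(theta2) = (r^2 - L1^2 - L2^2) / (2*L1*L2)
cos(theta2) = (4.84 - 12.25 - 7.84) / 19.6
cos(theta2) = -0.778061
theta2 = 141.0834 degrees


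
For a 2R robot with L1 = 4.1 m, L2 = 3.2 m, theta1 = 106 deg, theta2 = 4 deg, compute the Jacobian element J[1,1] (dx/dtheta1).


J[1,1] = -L1*sin(t1) - L2*sin(t1+t2)
= -4.1*sin(106) - 3.2*sin(110)
= -6.9482


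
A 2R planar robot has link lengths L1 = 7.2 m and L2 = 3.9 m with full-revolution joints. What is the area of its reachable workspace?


r_max = L1 + L2 = 11.1 m
r_min = |L1 - L2| = 3.3 m
Area = pi*(r_max^2 - r_min^2)
= pi*(123.21 - 10.89)
= pi * 112.32
= 352.8637 m^2


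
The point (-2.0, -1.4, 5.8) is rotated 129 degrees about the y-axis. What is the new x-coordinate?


Rotation about y-axis: x' = x*cos(theta) + z*sin(theta)
= -2.0 * -0.6293 + 5.8 * 0.7771
= 5.7661


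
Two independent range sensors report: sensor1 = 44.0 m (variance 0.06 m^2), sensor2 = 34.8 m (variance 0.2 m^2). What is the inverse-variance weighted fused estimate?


w1 = (1/var1) / (1/var1 + 1/var2)
   = 16.6667 / (16.6667 + 5.0) = 0.7692
w2 = 1 - w1 = 0.2308
fused = w1*s1 + w2*s2 = 33.8462 + 8.0308
= 41.8769 m


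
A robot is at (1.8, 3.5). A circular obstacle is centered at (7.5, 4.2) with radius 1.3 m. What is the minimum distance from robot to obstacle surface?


center_dist = sqrt((1.8-7.5)^2 + (3.5-4.2)^2)
= sqrt(32.49 + 0.49)
= 5.7428
min_dist = center_dist - radius = 5.7428 - 1.3 = 4.4428 m


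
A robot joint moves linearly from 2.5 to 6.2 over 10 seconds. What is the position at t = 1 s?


s = t/T = 1/10 = 0.1
p(t) = p0 + (pf-p0)*s
= 2.5 + (6.2 - 2.5) * 0.1
= 2.87


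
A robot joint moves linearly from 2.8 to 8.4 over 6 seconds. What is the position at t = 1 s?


s = t/T = 1/6 = 0.1667
p(t) = p0 + (pf-p0)*s
= 2.8 + (8.4 - 2.8) * 0.1667
= 3.7333


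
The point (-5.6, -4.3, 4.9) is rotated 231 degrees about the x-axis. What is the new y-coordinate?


Rotation about x-axis: y' = y*cos(theta) - z*sin(theta)
= -4.3 * -0.6293 - 4.9 * -0.7771
= 6.5141


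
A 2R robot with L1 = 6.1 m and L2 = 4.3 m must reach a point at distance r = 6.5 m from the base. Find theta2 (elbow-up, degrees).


cos(theta2) = (r^2 - L1^2 - L2^2) / (2*L1*L2)
cos(theta2) = (42.25 - 37.21 - 18.49) / 52.46
cos(theta2) = -0.256386
theta2 = 104.8557 degrees


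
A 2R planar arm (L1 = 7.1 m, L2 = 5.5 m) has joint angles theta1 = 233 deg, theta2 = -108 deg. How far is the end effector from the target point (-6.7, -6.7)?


End effector via forward kinematics:
x = L1*cos(t1) + L2*cos(t1+t2) = -7.4276
y = L1*sin(t1) + L2*sin(t1+t2) = -1.165
Distance to target:
d = sqrt((-6.7 - -7.4276)^2 + (-6.7 - -1.165)^2)
= sqrt(0.5293 + 30.6365)
= 5.5826 m
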